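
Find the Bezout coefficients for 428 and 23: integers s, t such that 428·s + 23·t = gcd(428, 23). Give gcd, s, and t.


Euclidean algorithm on (428, 23) — divide until remainder is 0:
  428 = 18 · 23 + 14
  23 = 1 · 14 + 9
  14 = 1 · 9 + 5
  9 = 1 · 5 + 4
  5 = 1 · 4 + 1
  4 = 4 · 1 + 0
gcd(428, 23) = 1.
Track Bezout coefficients alongside the remainders: start with r₀ = 428 = a·1 + b·0 (s = 1, t = 0) and r₁ = 23 = a·0 + b·1 (s = 0, t = 1); each new remainder r_{k+1} = r_{k-1} − q_k·r_k inherits s_{k+1} = s_{k-1} − q_k·s_k, t_{k+1} = t_{k-1} − q_k·t_k, so r_k = a·s_k + b·t_k at every step:
  q = 18: r = 14, s = 1 − 18·0 = 1, t = 0 − 18·1 = -18  (check: 428·1 + 23·(-18) = 14)
  q = 1: r = 9, s = 0 − 1·1 = -1, t = 1 − 1·(-18) = 19  (check: 428·(-1) + 23·19 = 9)
  q = 1: r = 5, s = 1 − 1·(-1) = 2, t = -18 − 1·19 = -37  (check: 428·2 + 23·(-37) = 5)
  q = 1: r = 4, s = -1 − 1·2 = -3, t = 19 − 1·(-37) = 56  (check: 428·(-3) + 23·56 = 4)
  q = 1: r = 1, s = 2 − 1·(-3) = 5, t = -37 − 1·56 = -93  (check: 428·5 + 23·(-93) = 1)
The row with r = 1 (the gcd) gives the Bezout coefficients s = 5, t = -93.
Result: 428 · (5) + 23 · (-93) = 1.

gcd(428, 23) = 1; s = 5, t = -93 (check: 428·5 + 23·(-93) = 1).


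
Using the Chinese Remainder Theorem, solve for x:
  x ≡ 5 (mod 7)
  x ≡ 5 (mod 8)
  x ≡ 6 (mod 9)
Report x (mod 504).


Moduli 7, 8, 9 are pairwise coprime; by CRT there is a unique solution modulo M = 7 · 8 · 9 = 504.
Solve pairwise, accumulating the modulus:
  Start with x ≡ 5 (mod 7).
  Combine with x ≡ 5 (mod 8): since gcd(7, 8) = 1, we get a unique residue mod 56.
    Write x = 5 + 7·t and substitute into x ≡ 5 (mod 8): 7·t ≡ 5 − 5 = 0 (mod 8).
    The inverse of 7 mod 8 is 7 (since 7·7 = 49 = 6·8 + 1), so t ≡ 7·0 = 0 ≡ 0 (mod 8).
    Then x = 5 + 7·0 = 5, valid modulo lcm(7, 8) = 56: x ≡ 5 (mod 56).
  Combine with x ≡ 6 (mod 9): since gcd(56, 9) = 1, we get a unique residue mod 504.
    Write x = 5 + 56·t and substitute into x ≡ 6 (mod 9): 56·t ≡ 6 − 5 = 1 (mod 9).
    Reduce coefficients mod 9: 2·t ≡ 1 (mod 9).
    The inverse of 2 mod 9 is 5 (since 2·5 = 10 = 1·9 + 1), so t ≡ 5·1 = 5 ≡ 5 (mod 9).
    Then x = 5 + 56·5 = 285, valid modulo lcm(56, 9) = 504: x ≡ 285 (mod 504).
Verify: 285 mod 7 = 5 ✓, 285 mod 8 = 5 ✓, 285 mod 9 = 6 ✓.

x ≡ 285 (mod 504).


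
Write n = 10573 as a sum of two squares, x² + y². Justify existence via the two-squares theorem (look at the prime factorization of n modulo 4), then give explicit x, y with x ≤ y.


Step 1: Factor n = 10573 = 97 · 109.
Step 2: Check the mod-4 condition on each prime factor: 97 ≡ 1 (mod 4), exponent 1; 109 ≡ 1 (mod 4), exponent 1.
All primes ≡ 3 (mod 4) appear to even exponent (or don't appear), so by the two-squares theorem n IS expressible as a sum of two squares.
Step 3: Build a representation. Here n = 97 · 109 is a product of primes ≡ 1 (mod 4). Each prime p ≡ 1 (mod 4) is itself a sum of two squares; find a² by testing p − a² for a perfect square:
  97: 97 − 1² = 96, 97 − 2² = 93, 97 − 3² = 88, 97 − 4² = 81 = 9² ⇒ 97 = 4² + 9².
  109: 109 − 1² = 108, 109 − 2² = 105, 109 − 3² = 100 = 10² ⇒ 109 = 3² + 10².
  Combine using the Brahmagupta–Fibonacci identity (a² + b²)(c² + d²) = (ac − bd)² + (ad + bc)² = (ac + bd)² + (ad − bc)²:
  97 · 109 = 10573: from (4² + 9²)(3² + 10²), take (4·3 − 9·10, 4·10 + 9·3) = (12 − 90, 40 + 27) = (-78, 67); dropping signs (only squares matter) gives (78, 67); check 78² + 67² = 6084 + 4489 = 10573 ✓.
Step 4: Order so x ≤ y and verify: 67² + 78² = 4489 + 6084 = 10573 = n. ✓

n = 10573 = 67² + 78² (one valid representation with x ≤ y).


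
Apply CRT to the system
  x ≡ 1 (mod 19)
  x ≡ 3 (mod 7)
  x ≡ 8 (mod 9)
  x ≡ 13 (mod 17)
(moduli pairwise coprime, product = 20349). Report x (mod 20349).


Product of moduli M = 19 · 7 · 9 · 17 = 20349.
Merge one congruence at a time:
  Start: x ≡ 1 (mod 19).
  Combine with x ≡ 3 (mod 7); new modulus lcm = 133.
    Write x = 1 + 19·t and substitute into x ≡ 3 (mod 7): 19·t ≡ 3 − 1 = 2 (mod 7).
    Reduce coefficients mod 7: 5·t ≡ 2 (mod 7).
    The inverse of 5 mod 7 is 3 (since 5·3 = 15 = 2·7 + 1), so t ≡ 3·2 = 6 ≡ 6 (mod 7).
    Then x = 1 + 19·6 = 115, valid modulo lcm(19, 7) = 133: x ≡ 115 (mod 133).
  Combine with x ≡ 8 (mod 9); new modulus lcm = 1197.
    Write x = 115 + 133·t and substitute into x ≡ 8 (mod 9): 133·t ≡ 8 − 115 = -107 (mod 9).
    Reduce coefficients mod 9: 7·t ≡ 1 (mod 9).
    The inverse of 7 mod 9 is 4 (since 7·4 = 28 = 3·9 + 1), so t ≡ 4·1 = 4 ≡ 4 (mod 9).
    Then x = 115 + 133·4 = 647, valid modulo lcm(133, 9) = 1197: x ≡ 647 (mod 1197).
  Combine with x ≡ 13 (mod 17); new modulus lcm = 20349.
    Write x = 647 + 1197·t and substitute into x ≡ 13 (mod 17): 1197·t ≡ 13 − 647 = -634 (mod 17).
    Reduce coefficients mod 17: 7·t ≡ 12 (mod 17).
    The inverse of 7 mod 17 is 5 (since 7·5 = 35 = 2·17 + 1), so t ≡ 5·12 = 60 ≡ 9 (mod 17).
    Then x = 647 + 1197·9 = 11420, valid modulo lcm(1197, 17) = 20349: x ≡ 11420 (mod 20349).
Verify against each original: 11420 mod 19 = 1, 11420 mod 7 = 3, 11420 mod 9 = 8, 11420 mod 17 = 13.

x ≡ 11420 (mod 20349).


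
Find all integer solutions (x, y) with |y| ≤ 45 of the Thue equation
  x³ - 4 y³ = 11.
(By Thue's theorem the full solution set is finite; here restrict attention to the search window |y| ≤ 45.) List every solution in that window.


The equation is x³ - 4y³ = 11. For fixed y, x³ = 4·y³ + 11, so a solution requires the RHS to be a perfect cube.
Strategy: iterate y from -45 to 45, compute RHS = 4·y³ + 11, and check whether it is a (positive or negative) perfect cube.
Check small values of y:
  y = 0: RHS = 11 is not a perfect cube.
  y = 1: RHS = 15 is not a perfect cube.
  y = -1: RHS = 7 is not a perfect cube.
  y = 2: RHS = 43 is not a perfect cube.
  y = -2: RHS = -21 is not a perfect cube.
  y = 3: RHS = 119 is not a perfect cube.
  y = -3: RHS = -97 is not a perfect cube.
Continuing the search up to |y| = 45 finds no solutions either.
No (x, y) in the scanned range satisfies the equation.

No integer solutions with |y| ≤ 45.


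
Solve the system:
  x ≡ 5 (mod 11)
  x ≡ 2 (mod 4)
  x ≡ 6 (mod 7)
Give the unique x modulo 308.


Moduli 11, 4, 7 are pairwise coprime; by CRT there is a unique solution modulo M = 11 · 4 · 7 = 308.
Solve pairwise, accumulating the modulus:
  Start with x ≡ 5 (mod 11).
  Combine with x ≡ 2 (mod 4): since gcd(11, 4) = 1, we get a unique residue mod 44.
    Write x = 5 + 11·t and substitute into x ≡ 2 (mod 4): 11·t ≡ 2 − 5 = -3 (mod 4).
    Reduce coefficients mod 4: 3·t ≡ 1 (mod 4).
    The inverse of 3 mod 4 is 3 (since 3·3 = 9 = 2·4 + 1), so t ≡ 3·1 = 3 ≡ 3 (mod 4).
    Then x = 5 + 11·3 = 38, valid modulo lcm(11, 4) = 44: x ≡ 38 (mod 44).
  Combine with x ≡ 6 (mod 7): since gcd(44, 7) = 1, we get a unique residue mod 308.
    Write x = 38 + 44·t and substitute into x ≡ 6 (mod 7): 44·t ≡ 6 − 38 = -32 (mod 7).
    Reduce coefficients mod 7: 2·t ≡ 3 (mod 7).
    The inverse of 2 mod 7 is 4 (since 2·4 = 8 = 1·7 + 1), so t ≡ 4·3 = 12 ≡ 5 (mod 7).
    Then x = 38 + 44·5 = 258, valid modulo lcm(44, 7) = 308: x ≡ 258 (mod 308).
Verify: 258 mod 11 = 5 ✓, 258 mod 4 = 2 ✓, 258 mod 7 = 6 ✓.

x ≡ 258 (mod 308).


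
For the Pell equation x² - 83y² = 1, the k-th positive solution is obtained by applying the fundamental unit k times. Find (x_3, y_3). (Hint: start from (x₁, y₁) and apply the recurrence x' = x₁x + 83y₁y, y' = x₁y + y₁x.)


Step 1: Find the fundamental solution (x₁, y₁) of x² - 83y² = 1.
  Expand √83 as a continued fraction. a₀ = ⌊√83⌋ = 9; iterate m_{k+1} = d_k·a_k − m_k, d_{k+1} = (83 − m_{k+1}²)/d_k, a_{k+1} = ⌊(a₀ + m_{k+1})/d_{k+1}⌋ (starting m₀ = 0, d₀ = 1), with convergents p_k = a_k·p_{k-1} + p_{k-2}, q_k = a_k·q_{k-1} + q_{k-2} (p₋₁ = 1, q₋₁ = 0):
  k = 0: a₀ = 9; p₀/q₀ = 9/1; p₀² − 83·q₀² = 81 − 83 = -2.
  k = 1: m = 9, d = 2, a = ⌊(9 + 9)/2⌋ = 9; p/q = (9·9 + 1)/(9·1 + 0) = 82/9; p² − 83·q² = 6724 − 6723 = 1.
  The first convergent with p² − 83·q² = 1 gives the fundamental solution (x₁, y₁) = (82, 9).
Step 2: Apply the recurrence (x_{n+1}, y_{n+1}) = (x₁x_n + 83y₁y_n, x₁y_n + y₁x_n) repeatedly.
  From (x_1, y_1) = (82, 9): x_2 = 82·82 + 83·9·9 = 13447; y_2 = 82·9 + 9·82 = 1476.
  From (x_2, y_2) = (13447, 1476): x_3 = 82·13447 + 83·9·1476 = 2205226; y_3 = 82·1476 + 9·13447 = 242055.
Step 3: Verify x_3² - 83·y_3² = 4863021711076 - 4863021711075 = 1 (should be 1). ✓

(x_1, y_1) = (82, 9); (x_3, y_3) = (2205226, 242055).


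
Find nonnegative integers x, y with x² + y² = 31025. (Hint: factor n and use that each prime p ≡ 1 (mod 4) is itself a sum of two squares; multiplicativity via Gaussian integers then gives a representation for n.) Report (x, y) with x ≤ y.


Step 1: Factor n = 31025 = 5^2 · 17 · 73.
Step 2: Check the mod-4 condition on each prime factor: 5 ≡ 1 (mod 4), exponent 2; 17 ≡ 1 (mod 4), exponent 1; 73 ≡ 1 (mod 4), exponent 1.
All primes ≡ 3 (mod 4) appear to even exponent (or don't appear), so by the two-squares theorem n IS expressible as a sum of two squares.
Step 3: Build a representation. Group n = k² · m with k = 5 and m = 17 · 73 = 1241 (a product of primes ≡ 1 (mod 4)); a representation of m scales to one of n via (k·x)² + (k·y)² = k²(x² + y²). Each prime p ≡ 1 (mod 4) is itself a sum of two squares; find a² by testing p − a² for a perfect square:
  17: 17 − 1² = 16 = 4² ⇒ 17 = 1² + 4².
  73: 73 − 1² = 72, 73 − 2² = 69, 73 − 3² = 64 = 8² ⇒ 73 = 3² + 8².
  Combine using the Brahmagupta–Fibonacci identity (a² + b²)(c² + d²) = (ac − bd)² + (ad + bc)² = (ac + bd)² + (ad − bc)²:
  17 · 73 = 1241: from (1² + 4²)(3² + 8²), take (1·3 − 4·8, 1·8 + 4·3) = (3 − 32, 8 + 12) = (-29, 20); dropping signs (only squares matter) gives (29, 20); check 29² + 20² = 841 + 400 = 1241 ✓.
  Scale by k = 5: (5·29, 5·20) = (145, 100).
Step 4: Order so x ≤ y and verify: 100² + 145² = 10000 + 21025 = 31025 = n. ✓

n = 31025 = 100² + 145² (one valid representation with x ≤ y).


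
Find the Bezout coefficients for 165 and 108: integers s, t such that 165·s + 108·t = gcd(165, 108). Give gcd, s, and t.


Euclidean algorithm on (165, 108) — divide until remainder is 0:
  165 = 1 · 108 + 57
  108 = 1 · 57 + 51
  57 = 1 · 51 + 6
  51 = 8 · 6 + 3
  6 = 2 · 3 + 0
gcd(165, 108) = 3.
Track Bezout coefficients alongside the remainders: start with r₀ = 165 = a·1 + b·0 (s = 1, t = 0) and r₁ = 108 = a·0 + b·1 (s = 0, t = 1); each new remainder r_{k+1} = r_{k-1} − q_k·r_k inherits s_{k+1} = s_{k-1} − q_k·s_k, t_{k+1} = t_{k-1} − q_k·t_k, so r_k = a·s_k + b·t_k at every step:
  q = 1: r = 57, s = 1 − 1·0 = 1, t = 0 − 1·1 = -1  (check: 165·1 + 108·(-1) = 57)
  q = 1: r = 51, s = 0 − 1·1 = -1, t = 1 − 1·(-1) = 2  (check: 165·(-1) + 108·2 = 51)
  q = 1: r = 6, s = 1 − 1·(-1) = 2, t = -1 − 1·2 = -3  (check: 165·2 + 108·(-3) = 6)
  q = 8: r = 3, s = -1 − 8·2 = -17, t = 2 − 8·(-3) = 26  (check: 165·(-17) + 108·26 = 3)
The row with r = 3 (the gcd) gives the Bezout coefficients s = -17, t = 26.
Result: 165 · (-17) + 108 · (26) = 3.

gcd(165, 108) = 3; s = -17, t = 26 (check: 165·(-17) + 108·26 = 3).


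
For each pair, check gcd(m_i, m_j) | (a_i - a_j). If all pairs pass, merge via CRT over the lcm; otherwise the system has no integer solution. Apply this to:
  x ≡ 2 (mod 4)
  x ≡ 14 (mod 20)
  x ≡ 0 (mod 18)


Moduli 4, 20, 18 are not pairwise coprime, so CRT works modulo lcm(m_i) when all pairwise compatibility conditions hold.
Pairwise compatibility: gcd(m_i, m_j) must divide a_i - a_j for every pair.
Merge one congruence at a time:
  Start: x ≡ 2 (mod 4).
  Combine with x ≡ 14 (mod 20): gcd(4, 20) = 4; 14 - 2 = 12, which IS divisible by 4, so compatible.
    Write x = 2 + 4·t and substitute into x ≡ 14 (mod 20): 4·t ≡ 14 − 2 = 12 (mod 20).
    Divide the congruence (and modulus) by g = 4: 1·t ≡ 3 (mod 5).
    So t ≡ 3 (mod 5).
    Then x = 2 + 4·3 = 14, valid modulo lcm(4, 20) = 20: x ≡ 14 (mod 20).
  Combine with x ≡ 0 (mod 18): gcd(20, 18) = 2; 0 - 14 = -14, which IS divisible by 2, so compatible.
    Write x = 14 + 20·t and substitute into x ≡ 0 (mod 18): 20·t ≡ 0 − 14 = -14 (mod 18).
    Divide the congruence (and modulus) by g = 2: 10·t ≡ -7 (mod 9).
    Reduce coefficients mod 9: 1·t ≡ 2 (mod 9).
    So t ≡ 2 (mod 9).
    Then x = 14 + 20·2 = 54, valid modulo lcm(20, 18) = 180: x ≡ 54 (mod 180).
Verify: 54 mod 4 = 2, 54 mod 20 = 14, 54 mod 18 = 0.

x ≡ 54 (mod 180).


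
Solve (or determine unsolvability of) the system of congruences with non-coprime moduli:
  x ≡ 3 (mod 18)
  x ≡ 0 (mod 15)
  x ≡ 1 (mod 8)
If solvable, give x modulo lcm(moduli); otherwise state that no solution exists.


Moduli 18, 15, 8 are not pairwise coprime, so CRT works modulo lcm(m_i) when all pairwise compatibility conditions hold.
Pairwise compatibility: gcd(m_i, m_j) must divide a_i - a_j for every pair.
Merge one congruence at a time:
  Start: x ≡ 3 (mod 18).
  Combine with x ≡ 0 (mod 15): gcd(18, 15) = 3; 0 - 3 = -3, which IS divisible by 3, so compatible.
    Write x = 3 + 18·t and substitute into x ≡ 0 (mod 15): 18·t ≡ 0 − 3 = -3 (mod 15).
    Divide the congruence (and modulus) by g = 3: 6·t ≡ -1 (mod 5).
    Reduce coefficients mod 5: 1·t ≡ 4 (mod 5).
    So t ≡ 4 (mod 5).
    Then x = 3 + 18·4 = 75, valid modulo lcm(18, 15) = 90: x ≡ 75 (mod 90).
  Combine with x ≡ 1 (mod 8): gcd(90, 8) = 2; 1 - 75 = -74, which IS divisible by 2, so compatible.
    Write x = 75 + 90·t and substitute into x ≡ 1 (mod 8): 90·t ≡ 1 − 75 = -74 (mod 8).
    Divide the congruence (and modulus) by g = 2: 45·t ≡ -37 (mod 4).
    Reduce coefficients mod 4: 1·t ≡ 3 (mod 4).
    So t ≡ 3 (mod 4).
    Then x = 75 + 90·3 = 345, valid modulo lcm(90, 8) = 360: x ≡ 345 (mod 360).
Verify: 345 mod 18 = 3, 345 mod 15 = 0, 345 mod 8 = 1.

x ≡ 345 (mod 360).


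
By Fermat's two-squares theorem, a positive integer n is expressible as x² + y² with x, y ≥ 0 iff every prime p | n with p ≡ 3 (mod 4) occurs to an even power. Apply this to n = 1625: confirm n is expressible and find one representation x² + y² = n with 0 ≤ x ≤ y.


Step 1: Factor n = 1625 = 5^3 · 13.
Step 2: Check the mod-4 condition on each prime factor: 5 ≡ 1 (mod 4), exponent 3; 13 ≡ 1 (mod 4), exponent 1.
All primes ≡ 3 (mod 4) appear to even exponent (or don't appear), so by the two-squares theorem n IS expressible as a sum of two squares.
Step 3: Build a representation. Group n = k² · m with k = 5 and m = 5 · 13 = 65 (a product of primes ≡ 1 (mod 4)); a representation of m scales to one of n via (k·x)² + (k·y)² = k²(x² + y²). Each prime p ≡ 1 (mod 4) is itself a sum of two squares; find a² by testing p − a² for a perfect square:
  5: 5 − 1² = 4 = 2² ⇒ 5 = 1² + 2².
  13: 13 − 1² = 12, 13 − 2² = 9 = 3² ⇒ 13 = 2² + 3².
  Combine using the Brahmagupta–Fibonacci identity (a² + b²)(c² + d²) = (ac − bd)² + (ad + bc)² = (ac + bd)² + (ad − bc)²:
  5 · 13 = 65: from (1² + 2²)(2² + 3²), take (1·2 − 2·3, 1·3 + 2·2) = (2 − 6, 3 + 4) = (-4, 7); dropping signs (only squares matter) gives (4, 7); check 4² + 7² = 16 + 49 = 65 ✓.
  Scale by k = 5: (5·4, 5·7) = (20, 35).
Step 4: Order so x ≤ y and verify: 20² + 35² = 400 + 1225 = 1625 = n. ✓

n = 1625 = 20² + 35² (one valid representation with x ≤ y).


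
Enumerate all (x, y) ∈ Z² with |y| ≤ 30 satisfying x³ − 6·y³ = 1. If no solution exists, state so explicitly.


The equation is x³ - 6y³ = 1. For fixed y, x³ = 6·y³ + 1, so a solution requires the RHS to be a perfect cube.
Strategy: iterate y from -30 to 30, compute RHS = 6·y³ + 1, and check whether it is a (positive or negative) perfect cube.
Check small values of y:
  y = 0: RHS = 1 = (1)³ ⇒ x = 1 works.
  y = 1: RHS = 7 is not a perfect cube.
  y = -1: RHS = -5 is not a perfect cube.
  y = 2: RHS = 49 is not a perfect cube.
  y = -2: RHS = -47 is not a perfect cube.
  y = 3: RHS = 163 is not a perfect cube.
  y = -3: RHS = -161 is not a perfect cube.
Continuing the search up to |y| = 30 finds no further solutions beyond those listed.
Collected solutions: (1, 0).

Solutions (with |y| ≤ 30): (1, 0).


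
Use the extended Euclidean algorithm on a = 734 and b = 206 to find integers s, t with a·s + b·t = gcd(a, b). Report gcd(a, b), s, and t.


Euclidean algorithm on (734, 206) — divide until remainder is 0:
  734 = 3 · 206 + 116
  206 = 1 · 116 + 90
  116 = 1 · 90 + 26
  90 = 3 · 26 + 12
  26 = 2 · 12 + 2
  12 = 6 · 2 + 0
gcd(734, 206) = 2.
Track Bezout coefficients alongside the remainders: start with r₀ = 734 = a·1 + b·0 (s = 1, t = 0) and r₁ = 206 = a·0 + b·1 (s = 0, t = 1); each new remainder r_{k+1} = r_{k-1} − q_k·r_k inherits s_{k+1} = s_{k-1} − q_k·s_k, t_{k+1} = t_{k-1} − q_k·t_k, so r_k = a·s_k + b·t_k at every step:
  q = 3: r = 116, s = 1 − 3·0 = 1, t = 0 − 3·1 = -3  (check: 734·1 + 206·(-3) = 116)
  q = 1: r = 90, s = 0 − 1·1 = -1, t = 1 − 1·(-3) = 4  (check: 734·(-1) + 206·4 = 90)
  q = 1: r = 26, s = 1 − 1·(-1) = 2, t = -3 − 1·4 = -7  (check: 734·2 + 206·(-7) = 26)
  q = 3: r = 12, s = -1 − 3·2 = -7, t = 4 − 3·(-7) = 25  (check: 734·(-7) + 206·25 = 12)
  q = 2: r = 2, s = 2 − 2·(-7) = 16, t = -7 − 2·25 = -57  (check: 734·16 + 206·(-57) = 2)
The row with r = 2 (the gcd) gives the Bezout coefficients s = 16, t = -57.
Result: 734 · (16) + 206 · (-57) = 2.

gcd(734, 206) = 2; s = 16, t = -57 (check: 734·16 + 206·(-57) = 2).


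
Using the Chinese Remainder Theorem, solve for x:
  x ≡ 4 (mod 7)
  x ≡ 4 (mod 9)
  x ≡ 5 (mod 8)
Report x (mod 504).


Moduli 7, 9, 8 are pairwise coprime; by CRT there is a unique solution modulo M = 7 · 9 · 8 = 504.
Solve pairwise, accumulating the modulus:
  Start with x ≡ 4 (mod 7).
  Combine with x ≡ 4 (mod 9): since gcd(7, 9) = 1, we get a unique residue mod 63.
    Write x = 4 + 7·t and substitute into x ≡ 4 (mod 9): 7·t ≡ 4 − 4 = 0 (mod 9).
    The inverse of 7 mod 9 is 4 (since 7·4 = 28 = 3·9 + 1), so t ≡ 4·0 = 0 ≡ 0 (mod 9).
    Then x = 4 + 7·0 = 4, valid modulo lcm(7, 9) = 63: x ≡ 4 (mod 63).
  Combine with x ≡ 5 (mod 8): since gcd(63, 8) = 1, we get a unique residue mod 504.
    Write x = 4 + 63·t and substitute into x ≡ 5 (mod 8): 63·t ≡ 5 − 4 = 1 (mod 8).
    Reduce coefficients mod 8: 7·t ≡ 1 (mod 8).
    The inverse of 7 mod 8 is 7 (since 7·7 = 49 = 6·8 + 1), so t ≡ 7·1 = 7 ≡ 7 (mod 8).
    Then x = 4 + 63·7 = 445, valid modulo lcm(63, 8) = 504: x ≡ 445 (mod 504).
Verify: 445 mod 7 = 4 ✓, 445 mod 9 = 4 ✓, 445 mod 8 = 5 ✓.

x ≡ 445 (mod 504).


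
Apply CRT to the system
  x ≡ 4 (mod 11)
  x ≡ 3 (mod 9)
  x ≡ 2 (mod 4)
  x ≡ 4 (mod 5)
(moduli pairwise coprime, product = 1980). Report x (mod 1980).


Product of moduli M = 11 · 9 · 4 · 5 = 1980.
Merge one congruence at a time:
  Start: x ≡ 4 (mod 11).
  Combine with x ≡ 3 (mod 9); new modulus lcm = 99.
    Write x = 4 + 11·t and substitute into x ≡ 3 (mod 9): 11·t ≡ 3 − 4 = -1 (mod 9).
    Reduce coefficients mod 9: 2·t ≡ 8 (mod 9).
    The inverse of 2 mod 9 is 5 (since 2·5 = 10 = 1·9 + 1), so t ≡ 5·8 = 40 ≡ 4 (mod 9).
    Then x = 4 + 11·4 = 48, valid modulo lcm(11, 9) = 99: x ≡ 48 (mod 99).
  Combine with x ≡ 2 (mod 4); new modulus lcm = 396.
    Write x = 48 + 99·t and substitute into x ≡ 2 (mod 4): 99·t ≡ 2 − 48 = -46 (mod 4).
    Reduce coefficients mod 4: 3·t ≡ 2 (mod 4).
    The inverse of 3 mod 4 is 3 (since 3·3 = 9 = 2·4 + 1), so t ≡ 3·2 = 6 ≡ 2 (mod 4).
    Then x = 48 + 99·2 = 246, valid modulo lcm(99, 4) = 396: x ≡ 246 (mod 396).
  Combine with x ≡ 4 (mod 5); new modulus lcm = 1980.
    Write x = 246 + 396·t and substitute into x ≡ 4 (mod 5): 396·t ≡ 4 − 246 = -242 (mod 5).
    Reduce coefficients mod 5: 1·t ≡ 3 (mod 5).
    So t ≡ 3 (mod 5).
    Then x = 246 + 396·3 = 1434, valid modulo lcm(396, 5) = 1980: x ≡ 1434 (mod 1980).
Verify against each original: 1434 mod 11 = 4, 1434 mod 9 = 3, 1434 mod 4 = 2, 1434 mod 5 = 4.

x ≡ 1434 (mod 1980).


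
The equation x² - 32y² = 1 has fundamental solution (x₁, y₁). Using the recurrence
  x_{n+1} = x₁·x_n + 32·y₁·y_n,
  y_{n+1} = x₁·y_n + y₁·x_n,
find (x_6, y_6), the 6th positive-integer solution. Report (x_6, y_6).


Step 1: Find the fundamental solution (x₁, y₁) of x² - 32y² = 1.
  Expand √32 as a continued fraction. a₀ = ⌊√32⌋ = 5; iterate m_{k+1} = d_k·a_k − m_k, d_{k+1} = (32 − m_{k+1}²)/d_k, a_{k+1} = ⌊(a₀ + m_{k+1})/d_{k+1}⌋ (starting m₀ = 0, d₀ = 1), with convergents p_k = a_k·p_{k-1} + p_{k-2}, q_k = a_k·q_{k-1} + q_{k-2} (p₋₁ = 1, q₋₁ = 0):
  k = 0: a₀ = 5; p₀/q₀ = 5/1; p₀² − 32·q₀² = 25 − 32 = -7.
  k = 1: m = 5, d = 7, a = ⌊(5 + 5)/7⌋ = 1; p/q = (1·5 + 1)/(1·1 + 0) = 6/1; p² − 32·q² = 36 − 32 = 4.
  k = 2: m = 2, d = 4, a = ⌊(5 + 2)/4⌋ = 1; p/q = (1·6 + 5)/(1·1 + 1) = 11/2; p² − 32·q² = 121 − 128 = -7.
  k = 3: m = 2, d = 7, a = ⌊(5 + 2)/7⌋ = 1; p/q = (1·11 + 6)/(1·2 + 1) = 17/3; p² − 32·q² = 289 − 288 = 1.
  The first convergent with p² − 32·q² = 1 gives the fundamental solution (x₁, y₁) = (17, 3).
Step 2: Apply the recurrence (x_{n+1}, y_{n+1}) = (x₁x_n + 32y₁y_n, x₁y_n + y₁x_n) repeatedly.
  From (x_1, y_1) = (17, 3): x_2 = 17·17 + 32·3·3 = 577; y_2 = 17·3 + 3·17 = 102.
  From (x_2, y_2) = (577, 102): x_3 = 17·577 + 32·3·102 = 19601; y_3 = 17·102 + 3·577 = 3465.
  From (x_3, y_3) = (19601, 3465): x_4 = 17·19601 + 32·3·3465 = 665857; y_4 = 17·3465 + 3·19601 = 117708.
  From (x_4, y_4) = (665857, 117708): x_5 = 17·665857 + 32·3·117708 = 22619537; y_5 = 17·117708 + 3·665857 = 3998607.
  From (x_5, y_5) = (22619537, 3998607): x_6 = 17·22619537 + 32·3·3998607 = 768398401; y_6 = 17·3998607 + 3·22619537 = 135834930.
Step 3: Verify x_6² - 32·y_6² = 590436102659356801 - 590436102659356800 = 1 (should be 1). ✓

(x_1, y_1) = (17, 3); (x_6, y_6) = (768398401, 135834930).


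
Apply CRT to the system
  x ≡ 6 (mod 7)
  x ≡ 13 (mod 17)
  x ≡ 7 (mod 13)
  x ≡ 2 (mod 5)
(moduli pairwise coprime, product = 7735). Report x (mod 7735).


Product of moduli M = 7 · 17 · 13 · 5 = 7735.
Merge one congruence at a time:
  Start: x ≡ 6 (mod 7).
  Combine with x ≡ 13 (mod 17); new modulus lcm = 119.
    Write x = 6 + 7·t and substitute into x ≡ 13 (mod 17): 7·t ≡ 13 − 6 = 7 (mod 17).
    The inverse of 7 mod 17 is 5 (since 7·5 = 35 = 2·17 + 1), so t ≡ 5·7 = 35 ≡ 1 (mod 17).
    Then x = 6 + 7·1 = 13, valid modulo lcm(7, 17) = 119: x ≡ 13 (mod 119).
  Combine with x ≡ 7 (mod 13); new modulus lcm = 1547.
    Write x = 13 + 119·t and substitute into x ≡ 7 (mod 13): 119·t ≡ 7 − 13 = -6 (mod 13).
    Reduce coefficients mod 13: 2·t ≡ 7 (mod 13).
    The inverse of 2 mod 13 is 7 (since 2·7 = 14 = 1·13 + 1), so t ≡ 7·7 = 49 ≡ 10 (mod 13).
    Then x = 13 + 119·10 = 1203, valid modulo lcm(119, 13) = 1547: x ≡ 1203 (mod 1547).
  Combine with x ≡ 2 (mod 5); new modulus lcm = 7735.
    Write x = 1203 + 1547·t and substitute into x ≡ 2 (mod 5): 1547·t ≡ 2 − 1203 = -1201 (mod 5).
    Reduce coefficients mod 5: 2·t ≡ 4 (mod 5).
    The inverse of 2 mod 5 is 3 (since 2·3 = 6 = 1·5 + 1), so t ≡ 3·4 = 12 ≡ 2 (mod 5).
    Then x = 1203 + 1547·2 = 4297, valid modulo lcm(1547, 5) = 7735: x ≡ 4297 (mod 7735).
Verify against each original: 4297 mod 7 = 6, 4297 mod 17 = 13, 4297 mod 13 = 7, 4297 mod 5 = 2.

x ≡ 4297 (mod 7735).


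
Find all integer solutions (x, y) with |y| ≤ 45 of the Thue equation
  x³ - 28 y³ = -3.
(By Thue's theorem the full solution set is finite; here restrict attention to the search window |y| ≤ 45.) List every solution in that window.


The equation is x³ - 28y³ = -3. For fixed y, x³ = 28·y³ − 3, so a solution requires the RHS to be a perfect cube.
Strategy: iterate y from -45 to 45, compute RHS = 28·y³ − 3, and check whether it is a (positive or negative) perfect cube.
Check small values of y:
  y = 0: RHS = -3 is not a perfect cube.
  y = 1: RHS = 25 is not a perfect cube.
  y = -1: RHS = -31 is not a perfect cube.
  y = 2: RHS = 221 is not a perfect cube.
  y = -2: RHS = -227 is not a perfect cube.
  y = 3: RHS = 753 is not a perfect cube.
  y = -3: RHS = -759 is not a perfect cube.
Continuing the search up to |y| = 45 finds no solutions either.
No (x, y) in the scanned range satisfies the equation.

No integer solutions with |y| ≤ 45.


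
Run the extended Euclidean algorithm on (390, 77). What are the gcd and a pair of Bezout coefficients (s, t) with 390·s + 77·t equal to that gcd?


Euclidean algorithm on (390, 77) — divide until remainder is 0:
  390 = 5 · 77 + 5
  77 = 15 · 5 + 2
  5 = 2 · 2 + 1
  2 = 2 · 1 + 0
gcd(390, 77) = 1.
Track Bezout coefficients alongside the remainders: start with r₀ = 390 = a·1 + b·0 (s = 1, t = 0) and r₁ = 77 = a·0 + b·1 (s = 0, t = 1); each new remainder r_{k+1} = r_{k-1} − q_k·r_k inherits s_{k+1} = s_{k-1} − q_k·s_k, t_{k+1} = t_{k-1} − q_k·t_k, so r_k = a·s_k + b·t_k at every step:
  q = 5: r = 5, s = 1 − 5·0 = 1, t = 0 − 5·1 = -5  (check: 390·1 + 77·(-5) = 5)
  q = 15: r = 2, s = 0 − 15·1 = -15, t = 1 − 15·(-5) = 76  (check: 390·(-15) + 77·76 = 2)
  q = 2: r = 1, s = 1 − 2·(-15) = 31, t = -5 − 2·76 = -157  (check: 390·31 + 77·(-157) = 1)
The row with r = 1 (the gcd) gives the Bezout coefficients s = 31, t = -157.
Result: 390 · (31) + 77 · (-157) = 1.

gcd(390, 77) = 1; s = 31, t = -157 (check: 390·31 + 77·(-157) = 1).


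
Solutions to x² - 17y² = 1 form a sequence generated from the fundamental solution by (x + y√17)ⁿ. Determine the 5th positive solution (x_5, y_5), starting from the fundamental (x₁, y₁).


Step 1: Find the fundamental solution (x₁, y₁) of x² - 17y² = 1.
  Expand √17 as a continued fraction. a₀ = ⌊√17⌋ = 4; iterate m_{k+1} = d_k·a_k − m_k, d_{k+1} = (17 − m_{k+1}²)/d_k, a_{k+1} = ⌊(a₀ + m_{k+1})/d_{k+1}⌋ (starting m₀ = 0, d₀ = 1), with convergents p_k = a_k·p_{k-1} + p_{k-2}, q_k = a_k·q_{k-1} + q_{k-2} (p₋₁ = 1, q₋₁ = 0):
  k = 0: a₀ = 4; p₀/q₀ = 4/1; p₀² − 17·q₀² = 16 − 17 = -1.
  k = 1: m = 4, d = 1, a = ⌊(4 + 4)/1⌋ = 8; p/q = (8·4 + 1)/(8·1 + 0) = 33/8; p² − 17·q² = 1089 − 1088 = 1.
  The first convergent with p² − 17·q² = 1 gives the fundamental solution (x₁, y₁) = (33, 8).
Step 2: Apply the recurrence (x_{n+1}, y_{n+1}) = (x₁x_n + 17y₁y_n, x₁y_n + y₁x_n) repeatedly.
  From (x_1, y_1) = (33, 8): x_2 = 33·33 + 17·8·8 = 2177; y_2 = 33·8 + 8·33 = 528.
  From (x_2, y_2) = (2177, 528): x_3 = 33·2177 + 17·8·528 = 143649; y_3 = 33·528 + 8·2177 = 34840.
  From (x_3, y_3) = (143649, 34840): x_4 = 33·143649 + 17·8·34840 = 9478657; y_4 = 33·34840 + 8·143649 = 2298912.
  From (x_4, y_4) = (9478657, 2298912): x_5 = 33·9478657 + 17·8·2298912 = 625447713; y_5 = 33·2298912 + 8·9478657 = 151693352.
Step 3: Verify x_5² - 17·y_5² = 391184841696930369 - 391184841696930368 = 1 (should be 1). ✓

(x_1, y_1) = (33, 8); (x_5, y_5) = (625447713, 151693352).


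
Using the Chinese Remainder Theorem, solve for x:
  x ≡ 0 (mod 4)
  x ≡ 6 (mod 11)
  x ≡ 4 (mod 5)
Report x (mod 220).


Moduli 4, 11, 5 are pairwise coprime; by CRT there is a unique solution modulo M = 4 · 11 · 5 = 220.
Solve pairwise, accumulating the modulus:
  Start with x ≡ 0 (mod 4).
  Combine with x ≡ 6 (mod 11): since gcd(4, 11) = 1, we get a unique residue mod 44.
    Write x = 0 + 4·t and substitute into x ≡ 6 (mod 11): 4·t ≡ 6 − 0 = 6 (mod 11).
    The inverse of 4 mod 11 is 3 (since 4·3 = 12 = 1·11 + 1), so t ≡ 3·6 = 18 ≡ 7 (mod 11).
    Then x = 0 + 4·7 = 28, valid modulo lcm(4, 11) = 44: x ≡ 28 (mod 44).
  Combine with x ≡ 4 (mod 5): since gcd(44, 5) = 1, we get a unique residue mod 220.
    Write x = 28 + 44·t and substitute into x ≡ 4 (mod 5): 44·t ≡ 4 − 28 = -24 (mod 5).
    Reduce coefficients mod 5: 4·t ≡ 1 (mod 5).
    The inverse of 4 mod 5 is 4 (since 4·4 = 16 = 3·5 + 1), so t ≡ 4·1 = 4 ≡ 4 (mod 5).
    Then x = 28 + 44·4 = 204, valid modulo lcm(44, 5) = 220: x ≡ 204 (mod 220).
Verify: 204 mod 4 = 0 ✓, 204 mod 11 = 6 ✓, 204 mod 5 = 4 ✓.

x ≡ 204 (mod 220).


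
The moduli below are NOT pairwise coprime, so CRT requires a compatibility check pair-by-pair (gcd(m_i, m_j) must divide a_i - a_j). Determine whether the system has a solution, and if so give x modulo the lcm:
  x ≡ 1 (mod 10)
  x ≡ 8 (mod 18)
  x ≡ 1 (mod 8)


Moduli 10, 18, 8 are not pairwise coprime, so CRT works modulo lcm(m_i) when all pairwise compatibility conditions hold.
Pairwise compatibility: gcd(m_i, m_j) must divide a_i - a_j for every pair.
Merge one congruence at a time:
  Start: x ≡ 1 (mod 10).
  Combine with x ≡ 8 (mod 18): gcd(10, 18) = 2, and 8 - 1 = 7 is NOT divisible by 2.
    ⇒ system is inconsistent (no integer solution).

No solution (the system is inconsistent).


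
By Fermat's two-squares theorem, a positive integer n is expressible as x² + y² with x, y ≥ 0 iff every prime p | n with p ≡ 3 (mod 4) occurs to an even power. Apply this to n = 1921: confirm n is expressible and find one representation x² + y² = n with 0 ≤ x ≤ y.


Step 1: Factor n = 1921 = 17 · 113.
Step 2: Check the mod-4 condition on each prime factor: 17 ≡ 1 (mod 4), exponent 1; 113 ≡ 1 (mod 4), exponent 1.
All primes ≡ 3 (mod 4) appear to even exponent (or don't appear), so by the two-squares theorem n IS expressible as a sum of two squares.
Step 3: Build a representation. Here n = 17 · 113 is a product of primes ≡ 1 (mod 4). Each prime p ≡ 1 (mod 4) is itself a sum of two squares; find a² by testing p − a² for a perfect square:
  17: 17 − 1² = 16 = 4² ⇒ 17 = 1² + 4².
  113: 113 − 1² = 112, 113 − 2² = 109, 113 − 3² = 104, 113 − 4² = 97, 113 − 5² = 88, 113 − 6² = 77, 113 − 7² = 64 = 8² ⇒ 113 = 7² + 8².
  Combine using the Brahmagupta–Fibonacci identity (a² + b²)(c² + d²) = (ac − bd)² + (ad + bc)² = (ac + bd)² + (ad − bc)²:
  17 · 113 = 1921: from (1² + 4²)(7² + 8²), take (1·7 − 4·8, 1·8 + 4·7) = (7 − 32, 8 + 28) = (-25, 36); dropping signs (only squares matter) gives (25, 36); check 25² + 36² = 625 + 1296 = 1921 ✓.
Step 4: Order so x ≤ y and verify: 25² + 36² = 625 + 1296 = 1921 = n. ✓

n = 1921 = 25² + 36² (one valid representation with x ≤ y).


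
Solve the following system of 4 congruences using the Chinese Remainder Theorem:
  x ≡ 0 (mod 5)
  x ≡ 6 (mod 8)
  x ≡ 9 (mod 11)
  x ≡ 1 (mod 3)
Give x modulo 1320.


Product of moduli M = 5 · 8 · 11 · 3 = 1320.
Merge one congruence at a time:
  Start: x ≡ 0 (mod 5).
  Combine with x ≡ 6 (mod 8); new modulus lcm = 40.
    Write x = 0 + 5·t and substitute into x ≡ 6 (mod 8): 5·t ≡ 6 − 0 = 6 (mod 8).
    The inverse of 5 mod 8 is 5 (since 5·5 = 25 = 3·8 + 1), so t ≡ 5·6 = 30 ≡ 6 (mod 8).
    Then x = 0 + 5·6 = 30, valid modulo lcm(5, 8) = 40: x ≡ 30 (mod 40).
  Combine with x ≡ 9 (mod 11); new modulus lcm = 440.
    Write x = 30 + 40·t and substitute into x ≡ 9 (mod 11): 40·t ≡ 9 − 30 = -21 (mod 11).
    Reduce coefficients mod 11: 7·t ≡ 1 (mod 11).
    The inverse of 7 mod 11 is 8 (since 7·8 = 56 = 5·11 + 1), so t ≡ 8·1 = 8 ≡ 8 (mod 11).
    Then x = 30 + 40·8 = 350, valid modulo lcm(40, 11) = 440: x ≡ 350 (mod 440).
  Combine with x ≡ 1 (mod 3); new modulus lcm = 1320.
    Write x = 350 + 440·t and substitute into x ≡ 1 (mod 3): 440·t ≡ 1 − 350 = -349 (mod 3).
    Reduce coefficients mod 3: 2·t ≡ 2 (mod 3).
    The inverse of 2 mod 3 is 2 (since 2·2 = 4 = 1·3 + 1), so t ≡ 2·2 = 4 ≡ 1 (mod 3).
    Then x = 350 + 440·1 = 790, valid modulo lcm(440, 3) = 1320: x ≡ 790 (mod 1320).
Verify against each original: 790 mod 5 = 0, 790 mod 8 = 6, 790 mod 11 = 9, 790 mod 3 = 1.

x ≡ 790 (mod 1320).


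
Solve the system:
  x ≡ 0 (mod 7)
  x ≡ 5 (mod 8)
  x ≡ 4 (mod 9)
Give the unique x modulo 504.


Moduli 7, 8, 9 are pairwise coprime; by CRT there is a unique solution modulo M = 7 · 8 · 9 = 504.
Solve pairwise, accumulating the modulus:
  Start with x ≡ 0 (mod 7).
  Combine with x ≡ 5 (mod 8): since gcd(7, 8) = 1, we get a unique residue mod 56.
    Write x = 0 + 7·t and substitute into x ≡ 5 (mod 8): 7·t ≡ 5 − 0 = 5 (mod 8).
    The inverse of 7 mod 8 is 7 (since 7·7 = 49 = 6·8 + 1), so t ≡ 7·5 = 35 ≡ 3 (mod 8).
    Then x = 0 + 7·3 = 21, valid modulo lcm(7, 8) = 56: x ≡ 21 (mod 56).
  Combine with x ≡ 4 (mod 9): since gcd(56, 9) = 1, we get a unique residue mod 504.
    Write x = 21 + 56·t and substitute into x ≡ 4 (mod 9): 56·t ≡ 4 − 21 = -17 (mod 9).
    Reduce coefficients mod 9: 2·t ≡ 1 (mod 9).
    The inverse of 2 mod 9 is 5 (since 2·5 = 10 = 1·9 + 1), so t ≡ 5·1 = 5 ≡ 5 (mod 9).
    Then x = 21 + 56·5 = 301, valid modulo lcm(56, 9) = 504: x ≡ 301 (mod 504).
Verify: 301 mod 7 = 0 ✓, 301 mod 8 = 5 ✓, 301 mod 9 = 4 ✓.

x ≡ 301 (mod 504).


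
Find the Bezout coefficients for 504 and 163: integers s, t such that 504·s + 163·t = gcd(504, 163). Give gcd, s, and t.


Euclidean algorithm on (504, 163) — divide until remainder is 0:
  504 = 3 · 163 + 15
  163 = 10 · 15 + 13
  15 = 1 · 13 + 2
  13 = 6 · 2 + 1
  2 = 2 · 1 + 0
gcd(504, 163) = 1.
Track Bezout coefficients alongside the remainders: start with r₀ = 504 = a·1 + b·0 (s = 1, t = 0) and r₁ = 163 = a·0 + b·1 (s = 0, t = 1); each new remainder r_{k+1} = r_{k-1} − q_k·r_k inherits s_{k+1} = s_{k-1} − q_k·s_k, t_{k+1} = t_{k-1} − q_k·t_k, so r_k = a·s_k + b·t_k at every step:
  q = 3: r = 15, s = 1 − 3·0 = 1, t = 0 − 3·1 = -3  (check: 504·1 + 163·(-3) = 15)
  q = 10: r = 13, s = 0 − 10·1 = -10, t = 1 − 10·(-3) = 31  (check: 504·(-10) + 163·31 = 13)
  q = 1: r = 2, s = 1 − 1·(-10) = 11, t = -3 − 1·31 = -34  (check: 504·11 + 163·(-34) = 2)
  q = 6: r = 1, s = -10 − 6·11 = -76, t = 31 − 6·(-34) = 235  (check: 504·(-76) + 163·235 = 1)
The row with r = 1 (the gcd) gives the Bezout coefficients s = -76, t = 235.
Result: 504 · (-76) + 163 · (235) = 1.

gcd(504, 163) = 1; s = -76, t = 235 (check: 504·(-76) + 163·235 = 1).


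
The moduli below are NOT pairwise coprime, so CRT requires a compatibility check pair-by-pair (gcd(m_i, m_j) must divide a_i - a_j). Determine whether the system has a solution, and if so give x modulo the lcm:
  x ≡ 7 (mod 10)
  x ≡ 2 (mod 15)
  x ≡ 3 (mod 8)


Moduli 10, 15, 8 are not pairwise coprime, so CRT works modulo lcm(m_i) when all pairwise compatibility conditions hold.
Pairwise compatibility: gcd(m_i, m_j) must divide a_i - a_j for every pair.
Merge one congruence at a time:
  Start: x ≡ 7 (mod 10).
  Combine with x ≡ 2 (mod 15): gcd(10, 15) = 5; 2 - 7 = -5, which IS divisible by 5, so compatible.
    Write x = 7 + 10·t and substitute into x ≡ 2 (mod 15): 10·t ≡ 2 − 7 = -5 (mod 15).
    Divide the congruence (and modulus) by g = 5: 2·t ≡ -1 (mod 3).
    Reduce coefficients mod 3: 2·t ≡ 2 (mod 3).
    The inverse of 2 mod 3 is 2 (since 2·2 = 4 = 1·3 + 1), so t ≡ 2·2 = 4 ≡ 1 (mod 3).
    Then x = 7 + 10·1 = 17, valid modulo lcm(10, 15) = 30: x ≡ 17 (mod 30).
  Combine with x ≡ 3 (mod 8): gcd(30, 8) = 2; 3 - 17 = -14, which IS divisible by 2, so compatible.
    Write x = 17 + 30·t and substitute into x ≡ 3 (mod 8): 30·t ≡ 3 − 17 = -14 (mod 8).
    Divide the congruence (and modulus) by g = 2: 15·t ≡ -7 (mod 4).
    Reduce coefficients mod 4: 3·t ≡ 1 (mod 4).
    The inverse of 3 mod 4 is 3 (since 3·3 = 9 = 2·4 + 1), so t ≡ 3·1 = 3 ≡ 3 (mod 4).
    Then x = 17 + 30·3 = 107, valid modulo lcm(30, 8) = 120: x ≡ 107 (mod 120).
Verify: 107 mod 10 = 7, 107 mod 15 = 2, 107 mod 8 = 3.

x ≡ 107 (mod 120).


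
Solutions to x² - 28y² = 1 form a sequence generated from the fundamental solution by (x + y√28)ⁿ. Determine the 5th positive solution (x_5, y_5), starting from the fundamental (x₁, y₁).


Step 1: Find the fundamental solution (x₁, y₁) of x² - 28y² = 1.
  Expand √28 as a continued fraction. a₀ = ⌊√28⌋ = 5; iterate m_{k+1} = d_k·a_k − m_k, d_{k+1} = (28 − m_{k+1}²)/d_k, a_{k+1} = ⌊(a₀ + m_{k+1})/d_{k+1}⌋ (starting m₀ = 0, d₀ = 1), with convergents p_k = a_k·p_{k-1} + p_{k-2}, q_k = a_k·q_{k-1} + q_{k-2} (p₋₁ = 1, q₋₁ = 0):
  k = 0: a₀ = 5; p₀/q₀ = 5/1; p₀² − 28·q₀² = 25 − 28 = -3.
  k = 1: m = 5, d = 3, a = ⌊(5 + 5)/3⌋ = 3; p/q = (3·5 + 1)/(3·1 + 0) = 16/3; p² − 28·q² = 256 − 252 = 4.
  k = 2: m = 4, d = 4, a = ⌊(5 + 4)/4⌋ = 2; p/q = (2·16 + 5)/(2·3 + 1) = 37/7; p² − 28·q² = 1369 − 1372 = -3.
  k = 3: m = 4, d = 3, a = ⌊(5 + 4)/3⌋ = 3; p/q = (3·37 + 16)/(3·7 + 3) = 127/24; p² − 28·q² = 16129 − 16128 = 1.
  The first convergent with p² − 28·q² = 1 gives the fundamental solution (x₁, y₁) = (127, 24).
Step 2: Apply the recurrence (x_{n+1}, y_{n+1}) = (x₁x_n + 28y₁y_n, x₁y_n + y₁x_n) repeatedly.
  From (x_1, y_1) = (127, 24): x_2 = 127·127 + 28·24·24 = 32257; y_2 = 127·24 + 24·127 = 6096.
  From (x_2, y_2) = (32257, 6096): x_3 = 127·32257 + 28·24·6096 = 8193151; y_3 = 127·6096 + 24·32257 = 1548360.
  From (x_3, y_3) = (8193151, 1548360): x_4 = 127·8193151 + 28·24·1548360 = 2081028097; y_4 = 127·1548360 + 24·8193151 = 393277344.
  From (x_4, y_4) = (2081028097, 393277344): x_5 = 127·2081028097 + 28·24·393277344 = 528572943487; y_5 = 127·393277344 + 24·2081028097 = 99890897016.
Step 3: Verify x_5² - 28·y_5² = 279389356586511295719169 - 279389356586511295719168 = 1 (should be 1). ✓

(x_1, y_1) = (127, 24); (x_5, y_5) = (528572943487, 99890897016).


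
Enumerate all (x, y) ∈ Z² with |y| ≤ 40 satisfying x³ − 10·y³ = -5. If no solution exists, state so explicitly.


The equation is x³ - 10y³ = -5. For fixed y, x³ = 10·y³ − 5, so a solution requires the RHS to be a perfect cube.
Strategy: iterate y from -40 to 40, compute RHS = 10·y³ − 5, and check whether it is a (positive or negative) perfect cube.
Check small values of y:
  y = 0: RHS = -5 is not a perfect cube.
  y = 1: RHS = 5 is not a perfect cube.
  y = -1: RHS = -15 is not a perfect cube.
  y = 2: RHS = 75 is not a perfect cube.
  y = -2: RHS = -85 is not a perfect cube.
  y = 3: RHS = 265 is not a perfect cube.
  y = -3: RHS = -275 is not a perfect cube.
Continuing the search up to |y| = 40 finds no solutions either.
No (x, y) in the scanned range satisfies the equation.

No integer solutions with |y| ≤ 40.


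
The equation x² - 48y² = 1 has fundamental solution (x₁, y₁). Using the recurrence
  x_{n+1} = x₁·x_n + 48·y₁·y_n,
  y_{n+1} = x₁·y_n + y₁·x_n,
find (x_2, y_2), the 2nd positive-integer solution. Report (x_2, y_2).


Step 1: Find the fundamental solution (x₁, y₁) of x² - 48y² = 1.
  Expand √48 as a continued fraction. a₀ = ⌊√48⌋ = 6; iterate m_{k+1} = d_k·a_k − m_k, d_{k+1} = (48 − m_{k+1}²)/d_k, a_{k+1} = ⌊(a₀ + m_{k+1})/d_{k+1}⌋ (starting m₀ = 0, d₀ = 1), with convergents p_k = a_k·p_{k-1} + p_{k-2}, q_k = a_k·q_{k-1} + q_{k-2} (p₋₁ = 1, q₋₁ = 0):
  k = 0: a₀ = 6; p₀/q₀ = 6/1; p₀² − 48·q₀² = 36 − 48 = -12.
  k = 1: m = 6, d = 12, a = ⌊(6 + 6)/12⌋ = 1; p/q = (1·6 + 1)/(1·1 + 0) = 7/1; p² − 48·q² = 49 − 48 = 1.
  The first convergent with p² − 48·q² = 1 gives the fundamental solution (x₁, y₁) = (7, 1).
Step 2: Apply the recurrence (x_{n+1}, y_{n+1}) = (x₁x_n + 48y₁y_n, x₁y_n + y₁x_n) repeatedly.
  From (x_1, y_1) = (7, 1): x_2 = 7·7 + 48·1·1 = 97; y_2 = 7·1 + 1·7 = 14.
Step 3: Verify x_2² - 48·y_2² = 9409 - 9408 = 1 (should be 1). ✓

(x_1, y_1) = (7, 1); (x_2, y_2) = (97, 14).
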